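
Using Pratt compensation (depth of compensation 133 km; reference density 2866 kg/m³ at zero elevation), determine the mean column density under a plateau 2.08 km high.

Pratt balance: ρ_ref D = ρ (D + h).
ρ = ρ_ref D/(D + h) = 2866 × 133 km/(133 km + 2.08 km) = 2820 kg/m³.

2820 kg/m³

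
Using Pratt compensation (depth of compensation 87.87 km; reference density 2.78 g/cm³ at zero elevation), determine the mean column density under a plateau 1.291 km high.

Pratt balance: ρ_ref D = ρ (D + h).
ρ = ρ_ref D/(D + h) = 2.78 × 87.87 km/(87.87 km + 1.291 km) = 2.74 g/cm³.

2.74 g/cm³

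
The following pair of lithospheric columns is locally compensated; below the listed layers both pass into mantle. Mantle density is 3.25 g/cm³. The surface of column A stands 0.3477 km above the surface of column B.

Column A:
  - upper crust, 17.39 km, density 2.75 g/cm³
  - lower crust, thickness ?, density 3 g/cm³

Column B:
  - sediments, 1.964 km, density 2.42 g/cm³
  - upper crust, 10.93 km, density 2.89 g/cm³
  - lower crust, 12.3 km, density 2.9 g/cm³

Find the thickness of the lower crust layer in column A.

9.22 km

Take the compensation level at the base of the deeper column (depth z_c below the surface of column A) and equate Σ ρ_i t_i down to z_c; mantle fills any gap and the z_c terms cancel.
Column A: 17.39×2.75 + x×3 + (z_c − 17.39 − x)×3.25
Column B: 0.3477×0 + 1.964×2.42 + 10.93×2.89 + 12.3×2.9 + (z_c − 0.3477 − 25.194)×3.25
The z_c×3.25 term appears on both sides and cancels. Collect the known terms of each column as K = Σ(ρt)_known − 3.25 × (depth of known layers): K_A = 47.8225 − 3.25×17.39 = −8.695; K_B = 72.01058 − 3.25×(0.3477 + 25.194) = −10.999945.
Balance: K_A − x×(3.25 − 3) = K_B, so x = (K_A − K_B)/(3.25 − 3) = 2.30495/0.25 = 9.22 km.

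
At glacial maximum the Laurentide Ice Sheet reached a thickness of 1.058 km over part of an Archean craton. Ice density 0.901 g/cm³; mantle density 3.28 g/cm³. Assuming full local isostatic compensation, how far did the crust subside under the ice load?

0.291 km

In Airy isostatic equilibrium: the ice load ρ_ice t is balanced by mantle displaced below, ρ_m s.
s = t ρ_ice / ρ_m = 1.058 km × 0.901/3.28 = 0.291 km.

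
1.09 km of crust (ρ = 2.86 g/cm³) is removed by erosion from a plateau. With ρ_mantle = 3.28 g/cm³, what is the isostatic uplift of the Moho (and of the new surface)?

0.95 km

Unloading: uplift u = e ρ_c/ρ_m = 1.09 km × 2.86/3.28 = 0.95 km.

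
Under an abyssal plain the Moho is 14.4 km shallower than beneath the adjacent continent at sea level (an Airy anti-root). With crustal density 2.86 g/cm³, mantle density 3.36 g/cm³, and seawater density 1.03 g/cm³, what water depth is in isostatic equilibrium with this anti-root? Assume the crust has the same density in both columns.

Replacing a thickness d of crust by seawater at the top must be balanced by replacing crust with mantle at the base: d (ρ_c − ρ_w) = a (ρ_m − ρ_c).
d = a (ρ_m − ρ_c)/(ρ_c − ρ_w) = 14.4 km × 0.5/1.83 = 3.93 km.

3.93 km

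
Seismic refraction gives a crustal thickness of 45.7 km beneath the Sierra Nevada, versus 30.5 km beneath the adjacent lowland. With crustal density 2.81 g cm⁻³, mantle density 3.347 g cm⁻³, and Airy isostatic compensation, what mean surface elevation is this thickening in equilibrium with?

2.44 km

Excess crust Δ = 45.7 km − 30.5 km = 15.2 km, split between elevation h and root r with h + r = Δ.
Airy balance ρ_c h = (ρ_m − ρ_c) r gives r = h ρ_c/(ρ_m − ρ_c), so h (1 + ρ_c/(ρ_m − ρ_c)) = Δ, i.e. h = Δ (ρ_m − ρ_c)/ρ_m.
h = 15.2 km × 0.537/3.347 = 2.44 km.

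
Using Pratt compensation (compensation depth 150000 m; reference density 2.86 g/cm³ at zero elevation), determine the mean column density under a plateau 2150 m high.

2.82 g/cm³

Pratt balance: ρ_ref D = ρ (D + h).
ρ = ρ_ref D/(D + h) = 2.86 × 150000 m/(150000 m + 2150 m) = 2.82 g/cm³.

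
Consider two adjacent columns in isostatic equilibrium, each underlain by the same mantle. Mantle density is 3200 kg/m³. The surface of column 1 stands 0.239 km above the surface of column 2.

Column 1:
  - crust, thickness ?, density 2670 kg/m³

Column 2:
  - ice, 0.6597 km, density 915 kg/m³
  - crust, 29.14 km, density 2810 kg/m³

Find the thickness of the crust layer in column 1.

Take the compensation level at the base of the deeper column (depth z_c below the surface of column 1) and equate Σ ρ_i t_i down to z_c; mantle fills any gap and the z_c terms cancel.
Column 1: x×2670 + (z_c − 0 − x)×3200
Column 2: 0.239×0 + 0.6597×915 + 29.14×2810 + (z_c − 0.239 − 29.7997)×3200
The z_c×3200 term appears on both sides and cancels. Collect the known terms of each column as K = Σ(ρt)_known − 3200 × (depth of known layers): K_1 = 0 − 3200×0 = 0; K_2 = 82487.0255 − 3200×(0.239 + 29.7997) = −13636.8145.
Balance: K_1 − x×(3200 − 2670) = K_2, so x = (K_1 − K_2)/(3200 − 2670) = 13636.8/530 = 25.7 km.

25.7 km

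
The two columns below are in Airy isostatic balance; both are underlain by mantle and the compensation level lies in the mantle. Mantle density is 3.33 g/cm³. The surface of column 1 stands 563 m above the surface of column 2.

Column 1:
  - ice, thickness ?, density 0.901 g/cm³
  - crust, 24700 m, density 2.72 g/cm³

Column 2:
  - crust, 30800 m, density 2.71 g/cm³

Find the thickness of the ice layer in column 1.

Take the compensation level at the base of the deeper column (depth z_c below the surface of column 1) and equate Σ ρ_i t_i down to z_c; mantle fills any gap and the z_c terms cancel.
Column 1: x×0.901 + 24700×2.72 + (z_c − 24700 − x)×3.33
Column 2: 563×0 + 30800×2.71 + (z_c − 563 − 30800)×3.33
The z_c×3.33 term appears on both sides and cancels. Collect the known terms of each column as K = Σ(ρt)_known − 3.33 × (depth of known layers): K_1 = 67184 − 3.33×24700 = −15067; K_2 = 83468 − 3.33×(563 + 30800) = −20970.79.
Balance: K_1 − x×(3.33 − 0.901) = K_2, so x = (K_1 − K_2)/(3.33 − 0.901) = 5903.79/2.429 = 2430 m.

2430 m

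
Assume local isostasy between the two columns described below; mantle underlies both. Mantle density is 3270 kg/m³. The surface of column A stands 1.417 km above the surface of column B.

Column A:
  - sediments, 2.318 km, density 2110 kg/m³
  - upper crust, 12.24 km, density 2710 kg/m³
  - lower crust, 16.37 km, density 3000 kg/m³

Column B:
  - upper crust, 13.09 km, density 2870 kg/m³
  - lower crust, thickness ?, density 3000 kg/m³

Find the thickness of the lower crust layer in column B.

15.2 km

Take the compensation level at the base of the deeper column (depth z_c below the surface of column A) and equate Σ ρ_i t_i down to z_c; mantle fills any gap and the z_c terms cancel.
Column A: 2.318×2110 + 12.24×2710 + 16.37×3000 + (z_c − 30.928)×3270
Column B: 1.417×0 + 13.09×2870 + x×3000 + (z_c − 1.417 − 13.09 − x)×3270
The z_c×3270 term appears on both sides and cancels. Collect the known terms of each column as K = Σ(ρt)_known − 3270 × (depth of known layers): K_A = 87171.38 − 3270×30.928 = −13963.18; K_B = 37568.3 − 3270×(1.417 + 13.09) = −9869.59.
Balance: K_A = K_B − x×(3270 − 3000), so x = (K_B − K_A)/(3270 − 3000) = 4093.59/270 = 15.2 km.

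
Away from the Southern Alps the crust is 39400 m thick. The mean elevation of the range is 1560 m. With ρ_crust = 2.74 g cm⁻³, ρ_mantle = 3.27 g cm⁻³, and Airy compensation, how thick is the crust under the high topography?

49000 m

Root depth r = h ρ_c / (ρ_m − ρ_c) = 1560 m × 2.74 / 0.53 = 8065 m.
Total thickness = T + h + r = 39400 m + 1560 m + 8065 m = 49000 m.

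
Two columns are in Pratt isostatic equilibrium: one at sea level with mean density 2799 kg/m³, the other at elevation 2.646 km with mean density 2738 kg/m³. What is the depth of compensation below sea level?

119 km

ρ_ref D = ρ (D + h) → D (ρ_ref − ρ) = ρ h.
D = ρ h/(ρ_ref − ρ) = 2738 × 2.646 km/(2799 − 2738) = 119 km.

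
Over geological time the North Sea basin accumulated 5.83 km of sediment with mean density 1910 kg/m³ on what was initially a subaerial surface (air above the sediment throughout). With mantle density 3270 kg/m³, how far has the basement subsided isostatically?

Subaerial load: s = t ρ_sed / ρ_m = 5.83 km × 1910/3270 = 3.41 km.

3.41 km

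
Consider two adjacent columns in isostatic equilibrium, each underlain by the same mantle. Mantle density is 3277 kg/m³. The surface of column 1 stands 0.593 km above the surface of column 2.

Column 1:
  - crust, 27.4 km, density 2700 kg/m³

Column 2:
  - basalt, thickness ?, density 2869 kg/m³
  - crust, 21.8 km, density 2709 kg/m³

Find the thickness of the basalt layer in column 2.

Take the compensation level at the base of the deeper column (depth z_c below the surface of column 1) and equate Σ ρ_i t_i down to z_c; mantle fills any gap and the z_c terms cancel.
Column 1: 27.4×2700 + (z_c − 27.4)×3277
Column 2: 0.593×0 + x×2869 + 21.8×2709 + (z_c − 0.593 − 21.8 − x)×3277
The z_c×3277 term appears on both sides and cancels. Collect the known terms of each column as K = Σ(ρt)_known − 3277 × (depth of known layers): K_1 = 73980 − 3277×27.4 = −15809.8; K_2 = 59056.2 − 3277×(0.593 + 21.8) = −14325.661.
Balance: K_1 = K_2 − x×(3277 − 2869), so x = (K_2 − K_1)/(3277 − 2869) = 1484.14/408 = 3.64 km.

3.64 km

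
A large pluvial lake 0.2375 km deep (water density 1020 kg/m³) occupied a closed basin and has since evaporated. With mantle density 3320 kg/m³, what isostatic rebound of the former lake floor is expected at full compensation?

u = d ρ_w/ρ_m = 0.2375 km × 1020/3320 = 0.073 km.

0.073 km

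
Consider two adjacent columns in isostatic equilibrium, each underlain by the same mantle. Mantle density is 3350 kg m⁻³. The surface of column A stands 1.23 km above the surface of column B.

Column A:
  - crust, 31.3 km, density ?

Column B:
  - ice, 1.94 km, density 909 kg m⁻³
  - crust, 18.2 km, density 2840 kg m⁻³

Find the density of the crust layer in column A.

2770 kg m⁻³

Take the compensation level at the base of the deeper column (depth z_c below the surface of column A) and equate Σ ρ_i t_i down to z_c; mantle fills any gap and the z_c terms cancel.
Column A: 31.3×ρ + (z_c − 31.3)×3350
Column B: 1.23×0 + 1.94×909 + 18.2×2840 + (z_c − 1.23 − 20.14)×3350
The z_c×3350 term appears on both sides and cancels. Collect the known terms of each column as K = Σ(ρt)_known − 3350 × (depth of known layers): K_A = 0 − 3350×31.3 = −104855; K_B = 53451.46 − 3350×(1.23 + 20.14) = −18138.04.
Balance: K_A + 31.3×ρ = K_B, so ρ = (K_B − K_A)/31.3 = 86717/31.3 = 2770 kg m⁻³.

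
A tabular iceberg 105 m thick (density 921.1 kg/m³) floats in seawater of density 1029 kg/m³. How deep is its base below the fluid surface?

94 m

Draft d = t ρ_obj/ρ_fluid = 105 m × 921.1/1029 = 94 m.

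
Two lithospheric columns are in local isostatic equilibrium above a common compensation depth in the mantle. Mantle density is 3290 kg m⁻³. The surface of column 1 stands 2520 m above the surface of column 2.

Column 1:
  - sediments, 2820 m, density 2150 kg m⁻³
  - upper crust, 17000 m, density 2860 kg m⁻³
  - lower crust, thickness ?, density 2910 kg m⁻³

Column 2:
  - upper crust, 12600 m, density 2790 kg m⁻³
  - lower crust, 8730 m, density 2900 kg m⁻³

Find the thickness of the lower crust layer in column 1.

Take the compensation level at the base of the deeper column (depth z_c below the surface of column 1) and equate Σ ρ_i t_i down to z_c; mantle fills any gap and the z_c terms cancel.
Column 1: 2820×2150 + 17000×2860 + x×2910 + (z_c − 19820 − x)×3290
Column 2: 2520×0 + 12600×2790 + 8730×2900 + (z_c − 2520 − 21330)×3290
The z_c×3290 term appears on both sides and cancels. Collect the known terms of each column as K = Σ(ρt)_known − 3290 × (depth of known layers): K_1 = 54683000 − 3290×19820 = −10524800; K_2 = 60471000 − 3290×(2520 + 21330) = −17995500.
Balance: K_1 − x×(3290 − 2910) = K_2, so x = (K_1 − K_2)/(3290 − 2910) = 7470700/380 = 19700 m.

19700 m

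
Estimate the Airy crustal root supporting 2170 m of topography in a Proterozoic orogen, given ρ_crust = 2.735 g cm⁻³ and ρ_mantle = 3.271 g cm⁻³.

11100 m

By Archimedes' principle applied to the lithosphere: the weight of the topography is balanced by the buoyancy of the root, ρ_c h = (ρ_m − ρ_c) r.
r = h · ρ_c / (ρ_m − ρ_c) = 2170 m × 2.735 / (3.271 − 2.735) = 11100 m.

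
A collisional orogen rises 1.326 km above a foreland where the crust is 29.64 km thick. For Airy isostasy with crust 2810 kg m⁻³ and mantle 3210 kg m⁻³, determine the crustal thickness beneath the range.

40.3 km

Root depth r = h ρ_c / (ρ_m − ρ_c) = 1.326 km × 2810 / 400 = 9.315 km.
Total thickness = T + h + r = 29.64 km + 1.326 km + 9.315 km = 40.3 km.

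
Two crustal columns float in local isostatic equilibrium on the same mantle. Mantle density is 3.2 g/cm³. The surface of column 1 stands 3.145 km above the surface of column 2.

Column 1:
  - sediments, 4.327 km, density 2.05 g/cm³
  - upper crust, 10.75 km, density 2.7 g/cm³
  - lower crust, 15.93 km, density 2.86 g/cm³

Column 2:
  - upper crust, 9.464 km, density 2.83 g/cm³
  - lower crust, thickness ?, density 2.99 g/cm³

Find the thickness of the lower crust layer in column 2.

Take the compensation level at the base of the deeper column (depth z_c below the surface of column 1) and equate Σ ρ_i t_i down to z_c; mantle fills any gap and the z_c terms cancel.
Column 1: 4.327×2.05 + 10.75×2.7 + 15.93×2.86 + (z_c − 31.007)×3.2
Column 2: 3.145×0 + 9.464×2.83 + x×2.99 + (z_c − 3.145 − 9.464 − x)×3.2
The z_c×3.2 term appears on both sides and cancels. Collect the known terms of each column as K = Σ(ρt)_known − 3.2 × (depth of known layers): K_1 = 83.45515 − 3.2×31.007 = −15.76725; K_2 = 26.78312 − 3.2×(3.145 + 9.464) = −13.56568.
Balance: K_1 = K_2 − x×(3.2 − 2.99), so x = (K_2 − K_1)/(3.2 − 2.99) = 2.20157/0.21 = 10.5 km.

10.5 km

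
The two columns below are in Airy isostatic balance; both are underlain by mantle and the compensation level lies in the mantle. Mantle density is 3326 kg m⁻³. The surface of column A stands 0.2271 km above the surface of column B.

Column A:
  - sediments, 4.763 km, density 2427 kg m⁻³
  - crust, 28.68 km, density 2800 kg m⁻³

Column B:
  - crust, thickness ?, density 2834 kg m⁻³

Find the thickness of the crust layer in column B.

37.8 km

Take the compensation level at the base of the deeper column (depth z_c below the surface of column A) and equate Σ ρ_i t_i down to z_c; mantle fills any gap and the z_c terms cancel.
Column A: 4.763×2427 + 28.68×2800 + (z_c − 33.443)×3326
Column B: 0.2271×0 + x×2834 + (z_c − 0.2271 − 0 − x)×3326
The z_c×3326 term appears on both sides and cancels. Collect the known terms of each column as K = Σ(ρt)_known − 3326 × (depth of known layers): K_A = 91863.801 − 3326×33.443 = −19367.617; K_B = 0 − 3326×(0.2271 + 0) = −755.3346.
Balance: K_A = K_B − x×(3326 − 2834), so x = (K_B − K_A)/(3326 − 2834) = 18612.3/492 = 37.8 km.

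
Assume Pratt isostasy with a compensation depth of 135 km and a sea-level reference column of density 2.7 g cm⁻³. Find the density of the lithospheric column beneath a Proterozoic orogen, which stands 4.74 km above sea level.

Pratt balance: ρ_ref D = ρ (D + h).
ρ = ρ_ref D/(D + h) = 2.7 × 135 km/(135 km + 4.74 km) = 2.61 g cm⁻³.

2.61 g cm⁻³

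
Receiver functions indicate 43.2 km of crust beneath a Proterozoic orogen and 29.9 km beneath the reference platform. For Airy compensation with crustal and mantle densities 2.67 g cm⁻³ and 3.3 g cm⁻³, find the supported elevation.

Excess crust Δ = 43.2 km − 29.9 km = 13.3 km, split between elevation h and root r with h + r = Δ.
Airy balance ρ_c h = (ρ_m − ρ_c) r gives r = h ρ_c/(ρ_m − ρ_c), so h (1 + ρ_c/(ρ_m − ρ_c)) = Δ, i.e. h = Δ (ρ_m − ρ_c)/ρ_m.
h = 13.3 km × 0.63/3.3 = 2.54 km.

2.54 km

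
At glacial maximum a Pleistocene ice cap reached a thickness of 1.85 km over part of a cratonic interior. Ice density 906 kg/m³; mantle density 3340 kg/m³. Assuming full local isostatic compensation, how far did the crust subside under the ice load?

Equating mass per unit area of the two columns: the ice load ρ_ice t is balanced by mantle displaced below, ρ_m s.
s = t ρ_ice / ρ_m = 1.85 km × 906/3340 = 0.502 km.

0.502 km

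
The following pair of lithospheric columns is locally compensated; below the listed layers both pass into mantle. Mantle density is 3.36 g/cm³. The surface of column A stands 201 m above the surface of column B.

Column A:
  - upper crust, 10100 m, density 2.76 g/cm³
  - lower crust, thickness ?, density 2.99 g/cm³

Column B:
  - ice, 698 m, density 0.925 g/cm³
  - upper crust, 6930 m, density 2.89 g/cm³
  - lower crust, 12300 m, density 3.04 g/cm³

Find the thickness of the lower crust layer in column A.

Take the compensation level at the base of the deeper column (depth z_c below the surface of column A) and equate Σ ρ_i t_i down to z_c; mantle fills any gap and the z_c terms cancel.
Column A: 10100×2.76 + x×2.99 + (z_c − 10100 − x)×3.36
Column B: 201×0 + 698×0.925 + 6930×2.89 + 12300×3.04 + (z_c − 201 − 19928)×3.36
The z_c×3.36 term appears on both sides and cancels. Collect the known terms of each column as K = Σ(ρt)_known − 3.36 × (depth of known layers): K_A = 27876 − 3.36×10100 = −6060; K_B = 58065.35 − 3.36×(201 + 19928) = −9568.09.
Balance: K_A − x×(3.36 − 2.99) = K_B, so x = (K_A − K_B)/(3.36 − 2.99) = 3508.09/0.37 = 9480 m.

9480 m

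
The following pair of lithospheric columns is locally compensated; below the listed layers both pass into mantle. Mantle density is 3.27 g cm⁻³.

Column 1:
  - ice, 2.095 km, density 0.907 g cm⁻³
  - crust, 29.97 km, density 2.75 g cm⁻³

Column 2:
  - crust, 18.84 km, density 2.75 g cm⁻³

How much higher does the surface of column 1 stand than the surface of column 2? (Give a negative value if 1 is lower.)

For any compensation level in the mantle, the mantle terms cancel and isostasy reduces to e = (Σt_1 − Σt_2) − (Σ(ρt)_1 − Σ(ρt)_2) / ρ_m.
Σt_1 = 32.065 km; Σt_2 = 18.84 km; Σ(ρt)_1 = 84.317665; Σ(ρt)_2 = 51.81 (in km·g cm⁻³).
e = (32.065 − 18.84) − (84.317665 − 51.81) / 3.27 = 3.28 km.

3.28 km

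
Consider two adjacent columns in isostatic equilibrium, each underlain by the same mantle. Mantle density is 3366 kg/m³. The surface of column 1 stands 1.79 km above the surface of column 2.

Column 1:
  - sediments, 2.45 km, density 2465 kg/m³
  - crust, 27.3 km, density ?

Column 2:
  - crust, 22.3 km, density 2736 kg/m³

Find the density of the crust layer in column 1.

Take the compensation level at the base of the deeper column (depth z_c below the surface of column 1) and equate Σ ρ_i t_i down to z_c; mantle fills any gap and the z_c terms cancel.
Column 1: 2.45×2465 + 27.3×ρ + (z_c − 29.75)×3366
Column 2: 1.79×0 + 22.3×2736 + (z_c − 1.79 − 22.3)×3366
The z_c×3366 term appears on both sides and cancels. Collect the known terms of each column as K = Σ(ρt)_known − 3366 × (depth of known layers): K_1 = 6039.25 − 3366×29.75 = −94099.25; K_2 = 61012.8 − 3366×(1.79 + 22.3) = −20074.14.
Balance: K_1 + 27.3×ρ = K_2, so ρ = (K_2 − K_1)/27.3 = 74025.1/27.3 = 2710 kg/m³.

2710 kg/m³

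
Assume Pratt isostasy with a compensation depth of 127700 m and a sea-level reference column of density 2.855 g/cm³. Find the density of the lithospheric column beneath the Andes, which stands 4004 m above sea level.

2.77 g/cm³

Pratt balance: ρ_ref D = ρ (D + h).
ρ = ρ_ref D/(D + h) = 2.855 × 127700 m/(127700 m + 4004 m) = 2.77 g/cm³.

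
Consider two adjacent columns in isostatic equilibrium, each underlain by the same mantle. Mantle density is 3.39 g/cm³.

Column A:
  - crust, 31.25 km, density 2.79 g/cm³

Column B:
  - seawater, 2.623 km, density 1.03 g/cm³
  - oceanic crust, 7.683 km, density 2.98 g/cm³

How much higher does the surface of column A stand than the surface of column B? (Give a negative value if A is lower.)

2.78 km

For any compensation level in the mantle, the mantle terms cancel and isostasy reduces to e = (Σt_A − Σt_B) − (Σ(ρt)_A − Σ(ρt)_B) / ρ_m.
Σt_A = 31.25 km; Σt_B = 10.306 km; Σ(ρt)_A = 87.1875; Σ(ρt)_B = 25.59703 (in km·g/cm³).
e = (31.25 − 10.306) − (87.1875 − 25.59703) / 3.39 = 2.78 km.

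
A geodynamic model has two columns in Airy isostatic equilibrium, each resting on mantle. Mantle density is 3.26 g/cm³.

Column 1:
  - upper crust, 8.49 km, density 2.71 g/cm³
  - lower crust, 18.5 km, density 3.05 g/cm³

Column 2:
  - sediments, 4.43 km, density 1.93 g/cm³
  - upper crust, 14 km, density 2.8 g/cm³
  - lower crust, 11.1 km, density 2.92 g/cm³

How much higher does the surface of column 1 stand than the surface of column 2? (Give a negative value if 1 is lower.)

−2.32 km

For any compensation level in the mantle, the mantle terms cancel and isostasy reduces to e = (Σt_1 − Σt_2) − (Σ(ρt)_1 − Σ(ρt)_2) / ρ_m.
Σt_1 = 26.99 km; Σt_2 = 29.53 km; Σ(ρt)_1 = 79.4329; Σ(ρt)_2 = 80.1619 (in km·g/cm³).
e = (26.99 − 29.53) − (79.4329 − 80.1619) / 3.26 = −2.32 km.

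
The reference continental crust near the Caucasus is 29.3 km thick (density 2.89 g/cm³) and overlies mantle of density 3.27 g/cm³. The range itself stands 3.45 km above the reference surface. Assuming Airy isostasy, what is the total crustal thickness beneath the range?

59 km

Root depth r = h ρ_c / (ρ_m − ρ_c) = 3.45 km × 2.89 / 0.38 = 26.24 km.
Total thickness = T + h + r = 29.3 km + 3.45 km + 26.24 km = 59 km.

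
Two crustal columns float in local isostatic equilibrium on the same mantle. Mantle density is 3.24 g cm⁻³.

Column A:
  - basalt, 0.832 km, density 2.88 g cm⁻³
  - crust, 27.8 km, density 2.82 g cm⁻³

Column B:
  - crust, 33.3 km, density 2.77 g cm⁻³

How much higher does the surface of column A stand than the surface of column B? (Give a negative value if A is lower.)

−1.13 km

For any compensation level in the mantle, the mantle terms cancel and isostasy reduces to e = (Σt_A − Σt_B) − (Σ(ρt)_A − Σ(ρt)_B) / ρ_m.
Σt_A = 28.632 km; Σt_B = 33.3 km; Σ(ρt)_A = 80.79216; Σ(ρt)_B = 92.241 (in km·g cm⁻³).
e = (28.632 − 33.3) − (80.79216 − 92.241) / 3.24 = −1.13 km.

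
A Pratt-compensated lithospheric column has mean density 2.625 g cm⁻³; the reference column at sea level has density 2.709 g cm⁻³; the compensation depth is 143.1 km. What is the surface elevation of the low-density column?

4.58 km

ρ_ref D = ρ (D + h) → h = D (ρ_ref − ρ)/ρ.
h = 143.1 km × (2.709 − 2.625)/2.625 = 4.58 km.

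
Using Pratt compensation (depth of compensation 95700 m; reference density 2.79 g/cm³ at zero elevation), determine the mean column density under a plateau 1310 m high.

Pratt balance: ρ_ref D = ρ (D + h).
ρ = ρ_ref D/(D + h) = 2.79 × 95700 m/(95700 m + 1310 m) = 2.75 g/cm³.

2.75 g/cm³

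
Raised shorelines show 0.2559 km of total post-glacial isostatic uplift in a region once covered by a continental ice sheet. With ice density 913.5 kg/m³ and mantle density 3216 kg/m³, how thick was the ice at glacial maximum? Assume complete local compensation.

u = t ρ_ice/ρ_m → t = u ρ_m/ρ_ice = 0.2559 km × 3216/913.5 = 0.901 km.

0.901 km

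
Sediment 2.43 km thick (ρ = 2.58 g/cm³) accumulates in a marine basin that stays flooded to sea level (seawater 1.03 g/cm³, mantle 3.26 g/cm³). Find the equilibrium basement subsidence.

Submarine loading: the sediment displaces seawater, and the subsidence is in turn flooded, so s (ρ_m − ρ_w) = t (ρ_sed − ρ_w).
s = 2.43 km × (2.58 − 1.03) / (3.26 − 1.03) = 1.69 km.

1.69 km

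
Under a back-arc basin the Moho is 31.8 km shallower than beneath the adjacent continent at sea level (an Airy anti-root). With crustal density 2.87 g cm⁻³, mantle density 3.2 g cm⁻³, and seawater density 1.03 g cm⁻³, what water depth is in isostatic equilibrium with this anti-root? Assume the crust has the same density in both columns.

5.7 km

Replacing a thickness d of crust by seawater at the top must be balanced by replacing crust with mantle at the base: d (ρ_c − ρ_w) = a (ρ_m − ρ_c).
d = a (ρ_m − ρ_c)/(ρ_c − ρ_w) = 31.8 km × 0.33/1.84 = 5.7 km.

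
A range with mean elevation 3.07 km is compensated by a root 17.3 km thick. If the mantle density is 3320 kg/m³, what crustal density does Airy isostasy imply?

2820 kg/m³

ρ_c h = (ρ_m − ρ_c) r → ρ_c (h + r) = ρ_m r → ρ_c = ρ_m r / (h + r).
ρ_c = 3320 × 17.3 km / (3.07 km + 17.3 km) = 2820 kg/m³.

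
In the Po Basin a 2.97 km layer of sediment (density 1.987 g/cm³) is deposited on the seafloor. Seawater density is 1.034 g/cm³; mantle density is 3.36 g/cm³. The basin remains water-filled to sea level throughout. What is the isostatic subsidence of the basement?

Submarine loading: the sediment displaces seawater, and the subsidence is in turn flooded, so s (ρ_m − ρ_w) = t (ρ_sed − ρ_w).
s = 2.97 km × (1.987 − 1.034) / (3.36 − 1.034) = 1.22 km.

1.22 km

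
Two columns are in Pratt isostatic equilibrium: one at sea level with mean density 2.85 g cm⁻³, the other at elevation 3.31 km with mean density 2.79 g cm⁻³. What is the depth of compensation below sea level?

ρ_ref D = ρ (D + h) → D (ρ_ref − ρ) = ρ h.
D = ρ h/(ρ_ref − ρ) = 2.79 × 3.31 km/(2.85 − 2.79) = 154 km.

154 km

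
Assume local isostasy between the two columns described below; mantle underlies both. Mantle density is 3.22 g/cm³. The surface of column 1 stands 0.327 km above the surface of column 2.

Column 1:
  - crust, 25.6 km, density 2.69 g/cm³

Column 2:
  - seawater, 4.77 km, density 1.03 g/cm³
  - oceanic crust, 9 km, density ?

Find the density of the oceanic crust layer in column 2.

Take the compensation level at the base of the deeper column (depth z_c below the surface of column 1) and equate Σ ρ_i t_i down to z_c; mantle fills any gap and the z_c terms cancel.
Column 1: 25.6×2.69 + (z_c − 25.6)×3.22
Column 2: 0.327×0 + 4.77×1.03 + 9×ρ + (z_c − 0.327 − 13.77)×3.22
The z_c×3.22 term appears on both sides and cancels. Collect the known terms of each column as K = Σ(ρt)_known − 3.22 × (depth of known layers): K_1 = 68.864 − 3.22×25.6 = −13.568; K_2 = 4.9131 − 3.22×(0.327 + 13.77) = −40.47924.
Balance: K_1 = K_2 + 9×ρ, so ρ = (K_1 − K_2)/9 = 26.9112/9 = 2.99 g/cm³.

2.99 g/cm³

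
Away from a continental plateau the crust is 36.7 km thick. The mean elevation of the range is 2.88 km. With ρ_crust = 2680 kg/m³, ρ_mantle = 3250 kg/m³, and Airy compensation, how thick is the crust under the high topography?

Root depth r = h ρ_c / (ρ_m − ρ_c) = 2.88 km × 2680 / 570 = 13.54 km.
Total thickness = T + h + r = 36.7 km + 2.88 km + 13.54 km = 53.1 km.

53.1 km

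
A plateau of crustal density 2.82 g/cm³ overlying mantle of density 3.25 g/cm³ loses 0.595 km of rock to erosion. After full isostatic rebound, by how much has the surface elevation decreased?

0.0787 km

Rebound u = e ρ_c/ρ_m = 0.595 km × 2.82/3.25 = 0.5163 km.
Net surface drop = e − u = 0.595 km − 0.5163 km = e (ρ_m − ρ_c)/ρ_m = 0.0787 km.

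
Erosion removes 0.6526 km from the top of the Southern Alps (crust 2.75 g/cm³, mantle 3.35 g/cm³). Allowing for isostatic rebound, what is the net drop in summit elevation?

0.117 km

Rebound u = e ρ_c/ρ_m = 0.6526 km × 2.75/3.35 = 0.5357 km.
Net surface drop = e − u = 0.6526 km − 0.5357 km = e (ρ_m − ρ_c)/ρ_m = 0.117 km.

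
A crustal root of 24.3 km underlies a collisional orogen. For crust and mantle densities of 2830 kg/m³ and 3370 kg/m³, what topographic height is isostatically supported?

4.64 km

For local isostatic compensation: ρ_c h = (ρ_m − ρ_c) r.
h = r (ρ_m − ρ_c) / ρ_c = 24.3 km × (3370 − 2830) / 2830 = 4.64 km.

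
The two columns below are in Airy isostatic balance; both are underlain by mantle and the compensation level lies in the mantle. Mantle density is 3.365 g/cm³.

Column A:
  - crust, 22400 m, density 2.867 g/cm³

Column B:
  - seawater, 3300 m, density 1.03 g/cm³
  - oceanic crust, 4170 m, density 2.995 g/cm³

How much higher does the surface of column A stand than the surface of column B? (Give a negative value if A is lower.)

567 m

For any compensation level in the mantle, the mantle terms cancel and isostasy reduces to e = (Σt_A − Σt_B) − (Σ(ρt)_A − Σ(ρt)_B) / ρ_m.
Σt_A = 22400 m; Σt_B = 7470 m; Σ(ρt)_A = 64220.8; Σ(ρt)_B = 15888.15 (in m·g/cm³).
e = (22400 − 7470) − (64220.8 − 15888.15) / 3.365 = 567 m.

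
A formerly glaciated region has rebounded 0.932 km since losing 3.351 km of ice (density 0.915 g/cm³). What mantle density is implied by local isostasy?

3.29 g/cm³

ρ_m = ρ_ice t / u = 0.915 × 3.351 km/0.932 km = 3.29 g/cm³.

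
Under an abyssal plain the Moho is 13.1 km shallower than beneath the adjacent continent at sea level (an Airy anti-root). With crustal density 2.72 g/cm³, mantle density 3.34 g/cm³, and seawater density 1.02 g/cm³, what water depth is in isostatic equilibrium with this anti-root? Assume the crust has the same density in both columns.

Replacing a thickness d of crust by seawater at the top must be balanced by replacing crust with mantle at the base: d (ρ_c − ρ_w) = a (ρ_m − ρ_c).
d = a (ρ_m − ρ_c)/(ρ_c − ρ_w) = 13.1 km × 0.62/1.7 = 4.78 km.

4.78 km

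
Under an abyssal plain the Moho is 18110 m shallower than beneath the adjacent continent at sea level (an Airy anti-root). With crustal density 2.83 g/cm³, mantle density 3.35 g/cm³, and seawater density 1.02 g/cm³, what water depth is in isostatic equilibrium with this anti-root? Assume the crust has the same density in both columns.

Replacing a thickness d of crust by seawater at the top must be balanced by replacing crust with mantle at the base: d (ρ_c − ρ_w) = a (ρ_m − ρ_c).
d = a (ρ_m − ρ_c)/(ρ_c − ρ_w) = 18110 m × 0.52/1.81 = 5200 m.

5200 m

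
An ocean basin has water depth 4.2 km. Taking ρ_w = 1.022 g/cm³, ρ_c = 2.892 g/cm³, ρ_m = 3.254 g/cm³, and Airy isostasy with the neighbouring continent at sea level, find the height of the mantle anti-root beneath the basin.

21.7 km

Equating mass per unit area of the two columns: replacing crust with seawater at the top is compensated by replacing crust with mantle at the base: d (ρ_c − ρ_w) = a (ρ_m − ρ_c).
a = d (ρ_c − ρ_w)/(ρ_m − ρ_c) = 4.2 km × 1.87/0.362 = 21.7 km.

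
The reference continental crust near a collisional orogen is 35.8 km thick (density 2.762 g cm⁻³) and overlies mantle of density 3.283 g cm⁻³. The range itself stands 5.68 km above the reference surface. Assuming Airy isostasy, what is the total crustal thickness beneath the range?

Root depth r = h ρ_c / (ρ_m − ρ_c) = 5.68 km × 2.762 / 0.521 = 30.11 km.
Total thickness = T + h + r = 35.8 km + 5.68 km + 30.11 km = 71.6 km.

71.6 km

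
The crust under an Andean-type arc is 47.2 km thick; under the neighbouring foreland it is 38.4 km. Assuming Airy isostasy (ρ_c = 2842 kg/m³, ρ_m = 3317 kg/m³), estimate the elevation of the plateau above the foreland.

1.26 km

Excess crust Δ = 47.2 km − 38.4 km = 8.8 km, split between elevation h and root r with h + r = Δ.
Airy balance ρ_c h = (ρ_m − ρ_c) r gives r = h ρ_c/(ρ_m − ρ_c), so h (1 + ρ_c/(ρ_m − ρ_c)) = Δ, i.e. h = Δ (ρ_m − ρ_c)/ρ_m.
h = 8.8 km × 475/3317 = 1.26 km.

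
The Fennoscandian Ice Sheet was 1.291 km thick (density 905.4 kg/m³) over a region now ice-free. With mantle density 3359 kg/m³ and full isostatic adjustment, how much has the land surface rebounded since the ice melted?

Removing the load lets mantle flow back in; uplift u satisfies ρ_ice t = ρ_m u.
u = t ρ_ice/ρ_m = 1.291 km × 905.4/3359 = 0.348 km.

0.348 km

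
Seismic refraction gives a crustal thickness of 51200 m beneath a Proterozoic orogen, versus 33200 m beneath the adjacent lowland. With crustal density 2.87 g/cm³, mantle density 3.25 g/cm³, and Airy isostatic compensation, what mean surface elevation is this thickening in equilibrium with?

2100 m

Excess crust Δ = 51200 m − 33200 m = 18000 m, split between elevation h and root r with h + r = Δ.
Airy balance ρ_c h = (ρ_m − ρ_c) r gives r = h ρ_c/(ρ_m − ρ_c), so h (1 + ρ_c/(ρ_m − ρ_c)) = Δ, i.e. h = Δ (ρ_m − ρ_c)/ρ_m.
h = 18000 m × 0.38/3.25 = 2100 m.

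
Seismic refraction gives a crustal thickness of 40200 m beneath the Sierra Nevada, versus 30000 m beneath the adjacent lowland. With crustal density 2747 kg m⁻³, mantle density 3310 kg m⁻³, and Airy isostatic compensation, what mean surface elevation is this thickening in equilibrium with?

Excess crust Δ = 40200 m − 30000 m = 10200 m, split between elevation h and root r with h + r = Δ.
Airy balance ρ_c h = (ρ_m − ρ_c) r gives r = h ρ_c/(ρ_m − ρ_c), so h (1 + ρ_c/(ρ_m − ρ_c)) = Δ, i.e. h = Δ (ρ_m − ρ_c)/ρ_m.
h = 10200 m × 563/3310 = 1730 m.

1730 m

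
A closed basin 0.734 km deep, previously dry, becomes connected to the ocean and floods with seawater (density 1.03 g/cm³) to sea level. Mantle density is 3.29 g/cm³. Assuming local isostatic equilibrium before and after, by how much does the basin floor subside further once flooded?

0.335 km

After flooding the water column is d + s deep. Its weight must equal the weight of mantle displaced by the extra subsidence s: (d + s) ρ_w = s ρ_m.
s = d ρ_w / (ρ_m − ρ_w) = 0.734 km × 1.03/(3.29 − 1.03) = 0.335 km.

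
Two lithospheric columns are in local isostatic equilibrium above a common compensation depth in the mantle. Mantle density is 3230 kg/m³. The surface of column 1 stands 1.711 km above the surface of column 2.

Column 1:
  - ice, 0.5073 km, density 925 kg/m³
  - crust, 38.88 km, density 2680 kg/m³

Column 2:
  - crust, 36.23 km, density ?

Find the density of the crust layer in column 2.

2760 kg/m³

Take the compensation level at the base of the deeper column (depth z_c below the surface of column 1) and equate Σ ρ_i t_i down to z_c; mantle fills any gap and the z_c terms cancel.
Column 1: 0.5073×925 + 38.88×2680 + (z_c − 39.3873)×3230
Column 2: 1.711×0 + 36.23×ρ + (z_c − 1.711 − 36.23)×3230
The z_c×3230 term appears on both sides and cancels. Collect the known terms of each column as K = Σ(ρt)_known − 3230 × (depth of known layers): K_1 = 104667.652 − 3230×39.3873 = −22553.3265; K_2 = 0 − 3230×(1.711 + 36.23) = −122549.43.
Balance: K_1 = K_2 + 36.23×ρ, so ρ = (K_1 − K_2)/36.23 = 99996.1/36.23 = 2760 kg/m³.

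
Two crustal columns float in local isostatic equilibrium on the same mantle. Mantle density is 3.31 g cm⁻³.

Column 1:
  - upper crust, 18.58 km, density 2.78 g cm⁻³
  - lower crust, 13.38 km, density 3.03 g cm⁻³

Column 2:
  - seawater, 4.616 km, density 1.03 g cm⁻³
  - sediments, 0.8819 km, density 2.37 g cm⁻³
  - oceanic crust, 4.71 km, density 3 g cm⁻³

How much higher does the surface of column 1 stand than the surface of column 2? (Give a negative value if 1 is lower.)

0.236 km

For any compensation level in the mantle, the mantle terms cancel and isostasy reduces to e = (Σt_1 − Σt_2) − (Σ(ρt)_1 − Σ(ρt)_2) / ρ_m.
Σt_1 = 31.96 km; Σt_2 = 10.2079 km; Σ(ρt)_1 = 92.1938; Σ(ρt)_2 = 20.974583 (in km·g cm⁻³).
e = (31.96 − 10.2079) − (92.1938 − 20.974583) / 3.31 = 0.236 km.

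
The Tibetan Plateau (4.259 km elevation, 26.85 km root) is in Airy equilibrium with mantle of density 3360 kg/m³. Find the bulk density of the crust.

2900 kg/m³

ρ_c h = (ρ_m − ρ_c) r → ρ_c (h + r) = ρ_m r → ρ_c = ρ_m r / (h + r).
ρ_c = 3360 × 26.85 km / (4.259 km + 26.85 km) = 2900 kg/m³.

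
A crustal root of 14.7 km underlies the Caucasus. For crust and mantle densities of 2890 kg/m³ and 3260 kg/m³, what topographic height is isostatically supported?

Equating mass per unit area of the two columns: ρ_c h = (ρ_m − ρ_c) r.
h = r (ρ_m − ρ_c) / ρ_c = 14.7 km × (3260 − 2890) / 2890 = 1.88 km.

1.88 km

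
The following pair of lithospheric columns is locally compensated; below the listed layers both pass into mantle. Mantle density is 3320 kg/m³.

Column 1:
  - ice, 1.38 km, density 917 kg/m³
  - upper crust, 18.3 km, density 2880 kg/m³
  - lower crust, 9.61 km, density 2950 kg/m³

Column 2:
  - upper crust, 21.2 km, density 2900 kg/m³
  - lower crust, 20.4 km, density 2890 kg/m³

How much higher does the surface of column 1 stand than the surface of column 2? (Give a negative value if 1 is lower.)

−0.829 km

For any compensation level in the mantle, the mantle terms cancel and isostasy reduces to e = (Σt_1 − Σt_2) − (Σ(ρt)_1 − Σ(ρt)_2) / ρ_m.
Σt_1 = 29.29 km; Σt_2 = 41.6 km; Σ(ρt)_1 = 82318.96; Σ(ρt)_2 = 120436 (in km·kg/m³).
e = (29.29 − 41.6) − (82318.96 − 120436) / 3320 = −0.829 km.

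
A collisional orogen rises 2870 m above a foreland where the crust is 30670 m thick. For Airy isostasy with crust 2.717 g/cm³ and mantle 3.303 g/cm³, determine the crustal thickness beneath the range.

Root depth r = h ρ_c / (ρ_m − ρ_c) = 2870 m × 2.717 / 0.586 = 13310 m.
Total thickness = T + h + r = 30670 m + 2870 m + 13310 m = 46800 m.

46800 m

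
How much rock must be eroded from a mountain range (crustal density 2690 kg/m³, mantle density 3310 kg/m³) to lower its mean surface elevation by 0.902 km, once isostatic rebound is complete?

Net drop Δ = e − u = e − e ρ_c/ρ_m = e (ρ_m − ρ_c)/ρ_m.
e = Δ ρ_m/(ρ_m − ρ_c) = 0.902 km × 3310/620 = 4.82 km.

4.82 km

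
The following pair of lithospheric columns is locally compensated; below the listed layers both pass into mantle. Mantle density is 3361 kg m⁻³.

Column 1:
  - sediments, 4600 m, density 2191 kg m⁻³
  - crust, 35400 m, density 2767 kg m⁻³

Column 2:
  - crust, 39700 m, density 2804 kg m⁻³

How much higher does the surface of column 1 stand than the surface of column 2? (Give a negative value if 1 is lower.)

For any compensation level in the mantle, the mantle terms cancel and isostasy reduces to e = (Σt_1 − Σt_2) − (Σ(ρt)_1 − Σ(ρt)_2) / ρ_m.
Σt_1 = 40000 m; Σt_2 = 39700 m; Σ(ρt)_1 = 108030400; Σ(ρt)_2 = 111318800 (in m·kg m⁻³).
e = (40000 − 39700) − (108030400 − 111318800) / 3361 = 1280 m.

1280 m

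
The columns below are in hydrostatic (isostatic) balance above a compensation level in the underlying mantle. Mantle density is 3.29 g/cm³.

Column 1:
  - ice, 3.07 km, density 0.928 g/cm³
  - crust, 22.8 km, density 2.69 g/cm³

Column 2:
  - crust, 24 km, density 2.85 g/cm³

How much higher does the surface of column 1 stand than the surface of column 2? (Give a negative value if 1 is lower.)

For any compensation level in the mantle, the mantle terms cancel and isostasy reduces to e = (Σt_1 − Σt_2) − (Σ(ρt)_1 − Σ(ρt)_2) / ρ_m.
Σt_1 = 25.87 km; Σt_2 = 24 km; Σ(ρt)_1 = 64.18096; Σ(ρt)_2 = 68.4 (in km·g/cm³).
e = (25.87 − 24) − (64.18096 − 68.4) / 3.29 = 3.15 km.

3.15 km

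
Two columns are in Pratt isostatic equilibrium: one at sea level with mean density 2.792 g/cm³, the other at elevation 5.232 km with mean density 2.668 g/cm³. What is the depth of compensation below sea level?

ρ_ref D = ρ (D + h) → D (ρ_ref − ρ) = ρ h.
D = ρ h/(ρ_ref − ρ) = 2.668 × 5.232 km/(2.792 − 2.668) = 113 km.

113 km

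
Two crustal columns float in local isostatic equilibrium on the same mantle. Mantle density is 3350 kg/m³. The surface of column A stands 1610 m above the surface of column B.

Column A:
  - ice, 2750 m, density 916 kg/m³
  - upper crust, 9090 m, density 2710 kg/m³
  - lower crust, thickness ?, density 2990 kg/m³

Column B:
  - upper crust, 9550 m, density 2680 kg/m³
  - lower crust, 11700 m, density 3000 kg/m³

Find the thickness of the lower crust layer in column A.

Take the compensation level at the base of the deeper column (depth z_c below the surface of column A) and equate Σ ρ_i t_i down to z_c; mantle fills any gap and the z_c terms cancel.
Column A: 2750×916 + 9090×2710 + x×2990 + (z_c − 11840 − x)×3350
Column B: 1610×0 + 9550×2680 + 11700×3000 + (z_c − 1610 − 21250)×3350
The z_c×3350 term appears on both sides and cancels. Collect the known terms of each column as K = Σ(ρt)_known − 3350 × (depth of known layers): K_A = 27152900 − 3350×11840 = −12511100; K_B = 60694000 − 3350×(1610 + 21250) = −15887000.
Balance: K_A − x×(3350 − 2990) = K_B, so x = (K_A − K_B)/(3350 − 2990) = 3375900/360 = 9380 m.

9380 m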